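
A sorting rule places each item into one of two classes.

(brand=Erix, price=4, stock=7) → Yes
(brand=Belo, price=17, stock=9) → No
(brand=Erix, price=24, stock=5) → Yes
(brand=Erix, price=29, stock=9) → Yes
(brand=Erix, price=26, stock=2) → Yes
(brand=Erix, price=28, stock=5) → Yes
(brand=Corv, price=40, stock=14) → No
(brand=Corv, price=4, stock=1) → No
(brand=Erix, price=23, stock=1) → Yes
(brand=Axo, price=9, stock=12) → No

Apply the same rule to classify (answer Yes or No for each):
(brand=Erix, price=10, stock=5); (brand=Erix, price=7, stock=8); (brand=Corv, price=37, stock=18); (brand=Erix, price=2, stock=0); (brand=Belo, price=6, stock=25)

The common property of the 'Yes' items is: brand is Erix. No 'No' item has it.
(brand=Erix, price=10, stock=5) → brand is Erix → Yes.
(brand=Erix, price=7, stock=8) → brand is Erix → Yes.
(brand=Corv, price=37, stock=18) → brand is Corv → No.
(brand=Erix, price=2, stock=0) → brand is Erix → Yes.
(brand=Belo, price=6, stock=25) → brand is Belo → No.

Yes, Yes, No, Yes, No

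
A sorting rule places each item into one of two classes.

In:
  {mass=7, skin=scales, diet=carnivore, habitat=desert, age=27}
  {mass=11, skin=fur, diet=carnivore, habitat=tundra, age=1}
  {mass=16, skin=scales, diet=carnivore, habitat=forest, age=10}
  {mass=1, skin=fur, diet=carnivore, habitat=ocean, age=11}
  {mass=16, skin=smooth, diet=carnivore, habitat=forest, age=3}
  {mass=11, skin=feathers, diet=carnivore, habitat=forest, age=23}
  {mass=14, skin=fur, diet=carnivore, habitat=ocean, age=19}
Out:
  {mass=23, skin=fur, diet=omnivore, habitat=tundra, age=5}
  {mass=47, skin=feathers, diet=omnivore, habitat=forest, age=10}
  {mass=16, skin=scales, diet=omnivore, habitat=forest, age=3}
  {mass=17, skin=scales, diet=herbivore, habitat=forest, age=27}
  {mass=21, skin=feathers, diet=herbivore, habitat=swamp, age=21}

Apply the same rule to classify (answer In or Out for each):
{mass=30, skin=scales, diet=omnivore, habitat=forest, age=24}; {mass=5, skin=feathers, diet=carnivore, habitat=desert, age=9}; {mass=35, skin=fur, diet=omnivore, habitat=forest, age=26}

Out, In, Out

The distinguishing property — diet is carnivore — holds for all the 'In' cases and none of the 'Out' cases.
Out: {mass=30, skin=scales, diet=omnivore, habitat=forest, age=24}, since diet is omnivore. In: {mass=5, skin=feathers, diet=carnivore, habitat=desert, age=9}, since diet is carnivore. Out: {mass=35, skin=fur, diet=omnivore, habitat=forest, age=26}, since diet is omnivore.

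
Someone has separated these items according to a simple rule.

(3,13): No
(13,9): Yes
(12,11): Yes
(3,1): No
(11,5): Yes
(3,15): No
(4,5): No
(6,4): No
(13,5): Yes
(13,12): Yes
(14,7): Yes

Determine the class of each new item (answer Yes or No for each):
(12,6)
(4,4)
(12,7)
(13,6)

A rule that fits every label: first ≥ 7 — true of each 'Yes' example, false of each 'No' one.

Yes, No, Yes, Yes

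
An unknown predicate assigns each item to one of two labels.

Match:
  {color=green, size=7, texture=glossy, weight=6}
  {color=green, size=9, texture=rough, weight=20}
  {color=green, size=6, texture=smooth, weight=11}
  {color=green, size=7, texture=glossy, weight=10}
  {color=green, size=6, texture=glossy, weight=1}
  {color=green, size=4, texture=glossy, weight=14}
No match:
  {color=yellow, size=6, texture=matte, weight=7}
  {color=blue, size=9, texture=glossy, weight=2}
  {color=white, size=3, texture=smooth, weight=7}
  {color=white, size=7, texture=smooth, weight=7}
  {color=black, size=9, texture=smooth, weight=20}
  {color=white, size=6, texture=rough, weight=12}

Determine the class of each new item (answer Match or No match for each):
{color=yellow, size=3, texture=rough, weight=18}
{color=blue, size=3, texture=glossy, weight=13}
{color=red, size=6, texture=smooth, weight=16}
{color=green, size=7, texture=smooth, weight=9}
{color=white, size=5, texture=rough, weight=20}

No match, No match, No match, Match, No match

Comparing the two groups points to one rule — color is green.
No match: {color=yellow, size=3, texture=rough, weight=18}, since color is yellow.
No match: {color=blue, size=3, texture=glossy, weight=13}, since color is blue.
No match: {color=red, size=6, texture=smooth, weight=16}, since color is red.
Match: {color=green, size=7, texture=smooth, weight=9}, since color is green.
No match: {color=white, size=5, texture=rough, weight=20}, since color is white.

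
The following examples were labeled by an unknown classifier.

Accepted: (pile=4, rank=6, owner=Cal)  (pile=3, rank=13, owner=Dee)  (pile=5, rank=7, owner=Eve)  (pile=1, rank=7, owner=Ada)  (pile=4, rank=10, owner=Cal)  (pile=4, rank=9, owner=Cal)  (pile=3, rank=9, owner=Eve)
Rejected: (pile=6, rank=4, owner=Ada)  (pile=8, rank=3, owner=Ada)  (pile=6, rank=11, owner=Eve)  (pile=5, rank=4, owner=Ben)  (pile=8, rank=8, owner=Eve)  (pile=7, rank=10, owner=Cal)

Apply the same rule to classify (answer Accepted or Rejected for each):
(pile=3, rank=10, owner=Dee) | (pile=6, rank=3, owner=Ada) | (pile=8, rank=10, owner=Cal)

The classifier is using: rank ≥ 6 AND pile ≤ 5.
(pile=3, rank=10, owner=Dee): rank = 10, pile = 3, fits → Accepted. (pile=6, rank=3, owner=Ada): rank = 3, pile = 6, fails the rule → Rejected. (pile=8, rank=10, owner=Cal): rank = 10, pile = 8, fails the rule → Rejected.

Accepted, Rejected, Rejected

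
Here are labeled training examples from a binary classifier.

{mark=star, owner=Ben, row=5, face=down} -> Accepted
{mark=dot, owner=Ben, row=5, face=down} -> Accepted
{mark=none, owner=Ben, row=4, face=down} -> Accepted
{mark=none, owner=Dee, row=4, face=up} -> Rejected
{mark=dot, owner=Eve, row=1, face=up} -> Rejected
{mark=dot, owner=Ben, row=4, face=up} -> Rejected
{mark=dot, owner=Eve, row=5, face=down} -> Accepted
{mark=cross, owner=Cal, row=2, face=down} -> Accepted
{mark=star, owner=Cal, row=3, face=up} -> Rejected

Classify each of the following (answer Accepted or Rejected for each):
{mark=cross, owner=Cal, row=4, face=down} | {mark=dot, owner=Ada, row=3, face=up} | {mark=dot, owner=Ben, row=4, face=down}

Accepted, Rejected, Accepted

The classifier is using: face is down.
{mark=cross, owner=Cal, row=4, face=down} → face is down → Accepted.
{mark=dot, owner=Ada, row=3, face=up} → face is up → Rejected.
{mark=dot, owner=Ben, row=4, face=down} → face is down → Accepted.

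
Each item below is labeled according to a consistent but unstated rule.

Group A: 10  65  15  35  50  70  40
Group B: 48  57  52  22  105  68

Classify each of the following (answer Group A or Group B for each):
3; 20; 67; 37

Rule: multiple of 5 AND at most 70. This holds for each 'Group A' example and fails for each 'Group B' one.
Group B: 3, since 3 = 5·0 + 3, 3 ≤ 70. Group A: 20, since 20 = 5·4, 20 ≤ 70. Group B: 67, since 67 = 5·13 + 2, 67 ≤ 70. Group B: 37, since 37 = 5·7 + 2, 37 ≤ 70.

Group B, Group A, Group B, Group B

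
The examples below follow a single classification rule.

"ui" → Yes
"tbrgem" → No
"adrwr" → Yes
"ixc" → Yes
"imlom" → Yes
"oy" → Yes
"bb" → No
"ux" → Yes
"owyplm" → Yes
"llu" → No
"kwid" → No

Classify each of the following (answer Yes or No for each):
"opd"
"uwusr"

Every 'Yes' example satisfies: starts with a vowel. None of the 'No' examples do.

Yes, Yes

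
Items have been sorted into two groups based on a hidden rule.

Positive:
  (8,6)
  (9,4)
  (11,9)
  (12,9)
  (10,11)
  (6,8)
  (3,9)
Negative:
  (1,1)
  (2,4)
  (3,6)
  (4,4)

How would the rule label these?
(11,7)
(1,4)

Positive, Negative

'Positive' ⟺ sum ≥ 12.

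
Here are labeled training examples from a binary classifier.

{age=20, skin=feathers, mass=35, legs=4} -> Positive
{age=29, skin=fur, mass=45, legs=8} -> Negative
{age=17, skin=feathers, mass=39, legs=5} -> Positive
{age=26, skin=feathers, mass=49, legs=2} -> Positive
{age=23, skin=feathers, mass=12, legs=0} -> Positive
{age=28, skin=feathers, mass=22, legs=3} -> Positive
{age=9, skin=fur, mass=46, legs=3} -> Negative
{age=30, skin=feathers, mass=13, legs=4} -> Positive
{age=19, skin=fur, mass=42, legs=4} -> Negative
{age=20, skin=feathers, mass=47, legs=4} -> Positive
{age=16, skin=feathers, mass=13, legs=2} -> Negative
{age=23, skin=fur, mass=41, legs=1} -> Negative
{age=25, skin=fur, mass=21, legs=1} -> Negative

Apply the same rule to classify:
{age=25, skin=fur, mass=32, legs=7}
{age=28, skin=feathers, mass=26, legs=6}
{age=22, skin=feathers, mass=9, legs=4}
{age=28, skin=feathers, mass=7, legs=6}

Negative, Positive, Positive, Positive

'Positive' ⟺ skin is feathers AND age ≥ 17.
Negative: {age=25, skin=fur, mass=32, legs=7}, since skin is fur, age = 25. Positive: {age=28, skin=feathers, mass=26, legs=6}, since skin is feathers, age = 28. Positive: {age=22, skin=feathers, mass=9, legs=4}, since skin is feathers, age = 22. Positive: {age=28, skin=feathers, mass=7, legs=6}, since skin is feathers, age = 28.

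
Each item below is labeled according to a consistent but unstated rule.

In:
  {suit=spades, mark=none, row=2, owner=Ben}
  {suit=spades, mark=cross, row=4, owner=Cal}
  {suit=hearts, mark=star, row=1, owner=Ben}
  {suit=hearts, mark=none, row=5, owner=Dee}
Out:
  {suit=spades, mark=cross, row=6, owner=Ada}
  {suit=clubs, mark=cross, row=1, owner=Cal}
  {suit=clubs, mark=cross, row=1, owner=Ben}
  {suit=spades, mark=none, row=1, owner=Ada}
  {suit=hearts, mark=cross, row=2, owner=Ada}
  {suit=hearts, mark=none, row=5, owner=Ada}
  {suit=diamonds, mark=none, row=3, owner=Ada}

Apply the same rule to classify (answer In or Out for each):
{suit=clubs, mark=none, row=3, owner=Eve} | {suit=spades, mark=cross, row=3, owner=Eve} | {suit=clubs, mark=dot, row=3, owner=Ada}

One predicate separates the groups cleanly: owner is not Ada AND suit is not clubs.
{suit=clubs, mark=none, row=3, owner=Eve} — owner is Eve, suit is clubs, hence Out.
{suit=spades, mark=cross, row=3, owner=Eve} — owner is Eve, suit is spades, hence In.
{suit=clubs, mark=dot, row=3, owner=Ada} — owner is Ada, suit is clubs, hence Out.

Out, In, Out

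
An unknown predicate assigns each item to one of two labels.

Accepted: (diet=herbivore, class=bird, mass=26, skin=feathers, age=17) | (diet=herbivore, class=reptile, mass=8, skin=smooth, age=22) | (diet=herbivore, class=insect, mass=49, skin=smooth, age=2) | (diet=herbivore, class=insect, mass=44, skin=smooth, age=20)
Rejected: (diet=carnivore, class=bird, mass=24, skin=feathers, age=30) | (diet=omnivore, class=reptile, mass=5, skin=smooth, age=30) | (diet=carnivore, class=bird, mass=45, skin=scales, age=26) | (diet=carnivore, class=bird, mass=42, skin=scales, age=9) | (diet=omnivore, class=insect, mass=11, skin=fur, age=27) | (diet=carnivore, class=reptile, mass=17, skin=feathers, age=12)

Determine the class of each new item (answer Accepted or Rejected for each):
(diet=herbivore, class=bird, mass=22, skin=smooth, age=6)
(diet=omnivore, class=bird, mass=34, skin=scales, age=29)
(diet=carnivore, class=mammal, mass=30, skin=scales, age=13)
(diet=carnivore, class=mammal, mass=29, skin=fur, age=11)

Accepted, Rejected, Rejected, Rejected

One predicate separates the groups cleanly: diet is herbivore.
(diet=herbivore, class=bird, mass=22, skin=smooth, age=6) — diet is herbivore, hence Accepted.
(diet=omnivore, class=bird, mass=34, skin=scales, age=29) — diet is omnivore, hence Rejected.
(diet=carnivore, class=mammal, mass=30, skin=scales, age=13) — diet is carnivore, hence Rejected.
(diet=carnivore, class=mammal, mass=29, skin=fur, age=11) — diet is carnivore, hence Rejected.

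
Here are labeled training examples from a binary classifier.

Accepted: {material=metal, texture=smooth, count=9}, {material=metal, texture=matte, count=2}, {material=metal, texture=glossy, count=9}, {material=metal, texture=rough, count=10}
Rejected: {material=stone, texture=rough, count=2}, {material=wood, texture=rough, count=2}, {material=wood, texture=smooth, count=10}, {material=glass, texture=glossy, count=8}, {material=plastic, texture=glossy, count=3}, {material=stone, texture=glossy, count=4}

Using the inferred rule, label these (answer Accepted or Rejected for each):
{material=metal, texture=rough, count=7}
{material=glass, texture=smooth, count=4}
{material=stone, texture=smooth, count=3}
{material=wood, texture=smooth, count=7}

Accepted, Rejected, Rejected, Rejected

A rule that fits every label: material is metal — true of each 'Accepted' example, false of each 'Rejected' one.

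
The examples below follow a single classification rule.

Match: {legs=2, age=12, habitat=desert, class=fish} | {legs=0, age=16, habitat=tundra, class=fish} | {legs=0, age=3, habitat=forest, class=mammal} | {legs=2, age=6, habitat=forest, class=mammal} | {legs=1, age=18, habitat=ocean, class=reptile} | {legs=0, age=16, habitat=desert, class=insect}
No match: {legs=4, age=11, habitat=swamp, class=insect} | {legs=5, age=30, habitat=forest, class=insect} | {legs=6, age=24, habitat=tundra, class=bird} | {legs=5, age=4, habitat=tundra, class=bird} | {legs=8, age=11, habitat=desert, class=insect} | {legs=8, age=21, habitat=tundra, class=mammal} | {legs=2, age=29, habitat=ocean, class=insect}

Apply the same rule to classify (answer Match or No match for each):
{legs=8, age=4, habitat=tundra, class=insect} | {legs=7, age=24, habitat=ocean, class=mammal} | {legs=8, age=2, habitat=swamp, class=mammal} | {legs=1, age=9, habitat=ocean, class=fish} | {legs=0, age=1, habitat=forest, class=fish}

All 'Match' examples share one property — legs ≤ 2 AND age ≤ 18 — and every 'No match' example lacks it.
{legs=8, age=4, habitat=tundra, class=insect} → legs = 8, age = 4 → No match.
{legs=7, age=24, habitat=ocean, class=mammal} → legs = 7, age = 24 → No match.
{legs=8, age=2, habitat=swamp, class=mammal} → legs = 8, age = 2 → No match.
{legs=1, age=9, habitat=ocean, class=fish} → legs = 1, age = 9 → Match.
{legs=0, age=1, habitat=forest, class=fish} → legs = 0, age = 1 → Match.

No match, No match, No match, Match, Match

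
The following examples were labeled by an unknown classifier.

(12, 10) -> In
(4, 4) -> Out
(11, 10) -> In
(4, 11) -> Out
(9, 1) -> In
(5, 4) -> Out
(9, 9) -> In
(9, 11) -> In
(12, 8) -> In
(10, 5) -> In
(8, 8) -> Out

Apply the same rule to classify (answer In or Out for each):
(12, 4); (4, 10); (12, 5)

The classifier is using: first ≥ 9.
(12, 4) — first 12, hence In. (4, 10) — first 4, hence Out. (12, 5) — first 12, hence In.

In, Out, In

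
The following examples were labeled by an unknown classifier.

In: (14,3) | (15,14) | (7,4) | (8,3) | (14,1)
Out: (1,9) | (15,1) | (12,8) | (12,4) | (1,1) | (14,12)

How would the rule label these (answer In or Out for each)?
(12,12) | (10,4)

Out, Out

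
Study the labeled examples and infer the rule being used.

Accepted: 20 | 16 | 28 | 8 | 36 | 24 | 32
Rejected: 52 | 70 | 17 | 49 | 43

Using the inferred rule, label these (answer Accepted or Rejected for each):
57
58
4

A rule that fits every label: even AND at most 36 — true of each 'Accepted' example, false of each 'Rejected' one.
57 — 57 is odd, 57 > 36, hence Rejected. 58 — 58 is even, 58 > 36, hence Rejected. 4 — 4 is even, 4 ≤ 36, hence Accepted.

Rejected, Rejected, Accepted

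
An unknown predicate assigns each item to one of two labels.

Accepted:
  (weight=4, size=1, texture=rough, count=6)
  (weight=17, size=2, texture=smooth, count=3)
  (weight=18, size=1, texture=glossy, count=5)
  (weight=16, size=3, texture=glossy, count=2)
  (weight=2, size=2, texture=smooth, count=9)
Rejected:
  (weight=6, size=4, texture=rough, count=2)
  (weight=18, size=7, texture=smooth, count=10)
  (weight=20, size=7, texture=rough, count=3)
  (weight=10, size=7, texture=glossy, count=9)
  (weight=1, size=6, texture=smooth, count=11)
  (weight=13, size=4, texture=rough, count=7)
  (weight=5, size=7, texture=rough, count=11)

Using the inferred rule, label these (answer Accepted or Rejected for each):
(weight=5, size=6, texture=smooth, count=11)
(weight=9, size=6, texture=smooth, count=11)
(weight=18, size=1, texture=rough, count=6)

Rejected, Rejected, Accepted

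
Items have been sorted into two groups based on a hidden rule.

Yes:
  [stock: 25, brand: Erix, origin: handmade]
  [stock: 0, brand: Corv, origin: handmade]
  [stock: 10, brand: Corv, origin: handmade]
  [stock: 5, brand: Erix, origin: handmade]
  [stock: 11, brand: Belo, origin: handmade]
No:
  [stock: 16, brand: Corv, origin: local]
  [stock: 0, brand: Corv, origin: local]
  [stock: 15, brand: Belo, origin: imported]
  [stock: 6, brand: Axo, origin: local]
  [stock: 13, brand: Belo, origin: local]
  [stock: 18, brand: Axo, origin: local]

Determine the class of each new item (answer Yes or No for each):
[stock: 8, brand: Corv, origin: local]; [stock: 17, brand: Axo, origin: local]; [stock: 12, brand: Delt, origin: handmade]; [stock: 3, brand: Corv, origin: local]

Comparing the two groups points to one rule — origin is handmade.

No, No, Yes, No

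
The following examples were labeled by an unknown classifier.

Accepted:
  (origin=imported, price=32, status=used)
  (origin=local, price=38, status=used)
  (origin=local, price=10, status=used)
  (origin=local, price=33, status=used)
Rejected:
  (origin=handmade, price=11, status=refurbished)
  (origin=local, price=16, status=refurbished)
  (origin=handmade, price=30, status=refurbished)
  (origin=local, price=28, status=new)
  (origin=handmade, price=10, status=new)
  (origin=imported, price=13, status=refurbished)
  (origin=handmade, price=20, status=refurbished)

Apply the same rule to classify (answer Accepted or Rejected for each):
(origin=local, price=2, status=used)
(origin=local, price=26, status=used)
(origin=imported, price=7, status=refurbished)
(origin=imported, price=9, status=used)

Accepted, Accepted, Rejected, Accepted

'Accepted' ⟺ status is used.
(origin=local, price=2, status=used) → status is used → Accepted.
(origin=local, price=26, status=used) → status is used → Accepted.
(origin=imported, price=7, status=refurbished) → status is refurbished → Rejected.
(origin=imported, price=9, status=used) → status is used → Accepted.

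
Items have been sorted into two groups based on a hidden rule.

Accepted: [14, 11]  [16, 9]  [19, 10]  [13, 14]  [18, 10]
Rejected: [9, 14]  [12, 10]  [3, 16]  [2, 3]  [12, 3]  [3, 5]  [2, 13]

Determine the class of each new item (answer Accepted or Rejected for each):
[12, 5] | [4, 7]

Rejected, Rejected

The classifier is using: sum ≥ 25.
[12, 5]: Rejected (12+5 = 17).
[4, 7]: Rejected (4+7 = 11).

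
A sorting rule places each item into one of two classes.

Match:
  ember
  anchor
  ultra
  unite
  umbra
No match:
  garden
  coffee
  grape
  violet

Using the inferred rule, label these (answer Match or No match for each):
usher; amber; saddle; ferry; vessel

Match, Match, No match, No match, No match

The pattern is that an item is 'Match' exactly when: starts with a vowel.
usher: Match (starts with 'u'). amber: Match (starts with 'a'). saddle: No match (starts with 's'). ferry: No match (starts with 'f'). vessel: No match (starts with 'v').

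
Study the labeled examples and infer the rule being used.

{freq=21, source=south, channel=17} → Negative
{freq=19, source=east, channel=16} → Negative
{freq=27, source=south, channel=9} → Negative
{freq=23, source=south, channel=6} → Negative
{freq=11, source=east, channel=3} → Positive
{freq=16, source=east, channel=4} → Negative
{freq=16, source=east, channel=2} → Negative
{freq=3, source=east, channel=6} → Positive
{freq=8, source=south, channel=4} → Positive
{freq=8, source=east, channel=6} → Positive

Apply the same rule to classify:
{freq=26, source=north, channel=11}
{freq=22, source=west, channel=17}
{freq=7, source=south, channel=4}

Negative, Negative, Positive

All 'Positive' examples share one property — freq ≤ 11 — and every 'Negative' example lacks it.
{freq=26, source=north, channel=11} — freq = 26, hence Negative.
{freq=22, source=west, channel=17} — freq = 22, hence Negative.
{freq=7, source=south, channel=4} — freq = 7, hence Positive.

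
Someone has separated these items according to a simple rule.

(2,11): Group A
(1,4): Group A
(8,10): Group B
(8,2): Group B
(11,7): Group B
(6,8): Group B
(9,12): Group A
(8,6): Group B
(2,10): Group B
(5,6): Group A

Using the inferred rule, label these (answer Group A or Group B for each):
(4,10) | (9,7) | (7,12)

Group B, Group B, Group A

All 'Group A' examples share one property — sum is odd — and every 'Group B' example lacks it.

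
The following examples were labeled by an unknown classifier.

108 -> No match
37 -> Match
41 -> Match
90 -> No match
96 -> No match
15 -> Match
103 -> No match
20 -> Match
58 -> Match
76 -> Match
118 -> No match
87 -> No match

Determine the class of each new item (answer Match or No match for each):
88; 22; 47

One predicate separates the groups cleanly: at most 76.

No match, Match, Match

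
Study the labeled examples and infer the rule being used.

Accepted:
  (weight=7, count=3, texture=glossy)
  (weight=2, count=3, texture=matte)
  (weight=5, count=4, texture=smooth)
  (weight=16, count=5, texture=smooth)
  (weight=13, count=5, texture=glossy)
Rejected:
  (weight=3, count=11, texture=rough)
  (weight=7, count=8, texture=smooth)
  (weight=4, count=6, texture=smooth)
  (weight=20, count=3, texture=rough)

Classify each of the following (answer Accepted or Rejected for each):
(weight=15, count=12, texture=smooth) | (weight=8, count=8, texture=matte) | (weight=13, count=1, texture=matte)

Rejected, Rejected, Accepted

Rule: weight ≤ 16 AND count ≤ 5. This holds for each 'Accepted' example and fails for each 'Rejected' one.
(weight=15, count=12, texture=smooth) — weight = 15, count = 12, hence Rejected.
(weight=8, count=8, texture=matte) — weight = 8, count = 8, hence Rejected.
(weight=13, count=1, texture=matte) — weight = 13, count = 1, hence Accepted.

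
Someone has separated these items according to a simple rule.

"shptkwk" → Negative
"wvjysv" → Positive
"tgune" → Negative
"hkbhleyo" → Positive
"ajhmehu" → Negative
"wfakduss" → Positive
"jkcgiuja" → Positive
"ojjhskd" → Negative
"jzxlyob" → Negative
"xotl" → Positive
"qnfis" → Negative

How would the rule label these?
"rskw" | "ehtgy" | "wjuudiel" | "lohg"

Positive, Negative, Positive, Positive

Comparing the two groups points to one rule — even length.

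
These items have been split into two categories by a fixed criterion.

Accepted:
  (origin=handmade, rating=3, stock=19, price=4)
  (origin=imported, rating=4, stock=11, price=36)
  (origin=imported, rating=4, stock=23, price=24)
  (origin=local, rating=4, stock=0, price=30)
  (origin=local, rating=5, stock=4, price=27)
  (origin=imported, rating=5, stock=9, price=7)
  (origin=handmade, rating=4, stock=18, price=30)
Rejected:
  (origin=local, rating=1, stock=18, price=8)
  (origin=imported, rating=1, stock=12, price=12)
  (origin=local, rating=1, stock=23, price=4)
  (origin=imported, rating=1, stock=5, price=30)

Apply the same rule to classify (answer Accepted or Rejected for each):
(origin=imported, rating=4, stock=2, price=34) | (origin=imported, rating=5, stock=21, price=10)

Accepted, Accepted

'Accepted' ⟺ rating ≥ 3.
(origin=imported, rating=4, stock=2, price=34): rating = 4, matches → Accepted.
(origin=imported, rating=5, stock=21, price=10): rating = 5, matches → Accepted.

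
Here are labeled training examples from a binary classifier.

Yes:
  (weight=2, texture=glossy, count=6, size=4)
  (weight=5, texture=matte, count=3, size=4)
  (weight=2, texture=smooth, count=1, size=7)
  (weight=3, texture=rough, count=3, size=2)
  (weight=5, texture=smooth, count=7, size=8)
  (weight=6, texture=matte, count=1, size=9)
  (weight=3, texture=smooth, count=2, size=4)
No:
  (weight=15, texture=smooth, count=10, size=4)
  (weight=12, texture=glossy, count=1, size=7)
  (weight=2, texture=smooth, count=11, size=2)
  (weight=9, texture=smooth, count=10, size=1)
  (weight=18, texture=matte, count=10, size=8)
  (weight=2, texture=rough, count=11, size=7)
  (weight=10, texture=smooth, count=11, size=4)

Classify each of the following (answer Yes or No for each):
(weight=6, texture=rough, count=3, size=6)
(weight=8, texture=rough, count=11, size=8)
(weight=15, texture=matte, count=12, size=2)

Yes, No, No

All 'Yes' examples share one property — count ≤ 7 AND weight ≤ 6 — and every 'No' example lacks it.
(weight=6, texture=rough, count=3, size=6) — count = 3, weight = 6, hence Yes.
(weight=8, texture=rough, count=11, size=8) — count = 11, weight = 8, hence No.
(weight=15, texture=matte, count=12, size=2) — count = 12, weight = 15, hence No.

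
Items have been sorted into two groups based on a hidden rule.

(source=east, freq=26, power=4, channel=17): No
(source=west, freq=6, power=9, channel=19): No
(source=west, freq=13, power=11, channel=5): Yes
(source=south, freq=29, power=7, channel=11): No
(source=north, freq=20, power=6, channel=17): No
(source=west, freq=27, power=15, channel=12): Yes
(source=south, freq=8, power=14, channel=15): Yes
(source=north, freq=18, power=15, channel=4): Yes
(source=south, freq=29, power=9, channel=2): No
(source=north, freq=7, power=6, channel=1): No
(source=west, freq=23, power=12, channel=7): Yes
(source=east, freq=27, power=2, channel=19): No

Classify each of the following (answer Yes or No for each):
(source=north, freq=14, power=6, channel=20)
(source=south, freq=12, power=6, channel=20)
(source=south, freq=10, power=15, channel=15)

One predicate separates the groups cleanly: power ≥ 11.
(source=north, freq=14, power=6, channel=20) — power = 6, hence No. (source=south, freq=12, power=6, channel=20) — power = 6, hence No. (source=south, freq=10, power=15, channel=15) — power = 15, hence Yes.

No, No, Yes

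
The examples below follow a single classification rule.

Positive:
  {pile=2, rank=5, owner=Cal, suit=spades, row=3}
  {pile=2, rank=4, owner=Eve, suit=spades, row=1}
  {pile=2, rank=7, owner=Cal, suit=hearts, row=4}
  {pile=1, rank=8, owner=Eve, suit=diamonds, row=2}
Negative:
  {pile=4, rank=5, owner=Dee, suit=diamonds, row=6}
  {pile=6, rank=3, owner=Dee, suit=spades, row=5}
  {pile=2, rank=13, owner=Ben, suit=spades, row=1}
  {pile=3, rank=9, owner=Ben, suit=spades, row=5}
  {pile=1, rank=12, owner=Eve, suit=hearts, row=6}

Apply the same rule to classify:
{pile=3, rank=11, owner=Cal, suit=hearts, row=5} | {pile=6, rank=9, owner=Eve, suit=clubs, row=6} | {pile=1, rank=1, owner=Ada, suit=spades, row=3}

Negative, Negative, Positive

'Positive' ⟺ rank ≤ 8 AND row ≤ 4.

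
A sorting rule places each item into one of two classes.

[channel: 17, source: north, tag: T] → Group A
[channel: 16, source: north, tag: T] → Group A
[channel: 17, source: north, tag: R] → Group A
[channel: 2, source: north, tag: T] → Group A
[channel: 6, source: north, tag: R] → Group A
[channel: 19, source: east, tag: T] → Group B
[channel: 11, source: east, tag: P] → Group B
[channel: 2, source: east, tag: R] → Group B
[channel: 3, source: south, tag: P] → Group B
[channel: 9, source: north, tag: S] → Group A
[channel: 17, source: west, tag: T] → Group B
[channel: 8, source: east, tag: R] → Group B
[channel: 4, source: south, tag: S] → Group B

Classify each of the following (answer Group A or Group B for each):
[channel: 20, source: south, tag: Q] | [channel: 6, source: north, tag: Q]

Group B, Group A

Every 'Group A' example satisfies: source is north. None of the 'Group B' examples do.
[channel: 20, source: south, tag: Q] — source is south, hence Group B. [channel: 6, source: north, tag: Q] — source is north, hence Group A.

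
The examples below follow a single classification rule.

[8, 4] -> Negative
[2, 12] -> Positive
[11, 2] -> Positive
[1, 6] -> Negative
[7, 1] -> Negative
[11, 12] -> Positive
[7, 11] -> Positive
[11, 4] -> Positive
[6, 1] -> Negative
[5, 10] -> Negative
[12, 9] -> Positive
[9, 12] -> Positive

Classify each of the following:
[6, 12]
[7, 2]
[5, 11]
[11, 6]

Positive, Negative, Positive, Positive

One predicate separates the groups cleanly: max ≥ 11.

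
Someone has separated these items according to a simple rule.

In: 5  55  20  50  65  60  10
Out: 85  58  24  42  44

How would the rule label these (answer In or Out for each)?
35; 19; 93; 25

In, Out, Out, In

The classifier is using: multiple of 5 AND at most 65.
35: In (35 = 5·7, 35 ≤ 65).
19: Out (19 = 5·3 + 4, 19 ≤ 65).
93: Out (93 = 5·18 + 3, 93 > 65).
25: In (25 = 5·5, 25 ≤ 65).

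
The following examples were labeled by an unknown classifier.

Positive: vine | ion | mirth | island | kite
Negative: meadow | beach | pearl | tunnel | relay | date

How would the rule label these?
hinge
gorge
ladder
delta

The distinguishing property — contains 'i' — holds for all the 'Positive' cases and none of the 'Negative' cases.
hinge — has 'i', hence Positive. gorge — no 'i', hence Negative. ladder — no 'i', hence Negative. delta — no 'i', hence Negative.

Positive, Negative, Negative, Negative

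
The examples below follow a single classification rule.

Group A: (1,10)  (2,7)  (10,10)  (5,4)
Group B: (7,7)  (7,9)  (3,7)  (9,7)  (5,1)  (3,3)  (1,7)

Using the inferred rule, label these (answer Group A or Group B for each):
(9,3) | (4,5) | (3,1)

The common property of the 'Group A' items is: product is even. No 'Group B' item has it.

Group B, Group A, Group B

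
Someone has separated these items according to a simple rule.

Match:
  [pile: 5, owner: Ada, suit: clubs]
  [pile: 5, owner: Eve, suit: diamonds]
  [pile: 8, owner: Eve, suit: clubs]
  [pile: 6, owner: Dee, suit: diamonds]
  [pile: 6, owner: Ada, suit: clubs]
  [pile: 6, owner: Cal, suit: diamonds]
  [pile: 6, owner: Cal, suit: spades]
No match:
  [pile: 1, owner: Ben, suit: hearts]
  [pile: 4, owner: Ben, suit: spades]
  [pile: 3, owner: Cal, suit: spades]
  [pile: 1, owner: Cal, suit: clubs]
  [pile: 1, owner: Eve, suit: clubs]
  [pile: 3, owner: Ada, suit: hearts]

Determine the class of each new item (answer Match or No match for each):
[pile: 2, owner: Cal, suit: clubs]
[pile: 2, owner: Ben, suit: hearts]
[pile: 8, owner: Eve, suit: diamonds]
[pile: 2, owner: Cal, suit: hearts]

Rule: pile ≥ 5. This holds for each 'Match' example and fails for each 'No match' one.
[pile: 2, owner: Cal, suit: clubs]: pile = 2 — doesn't qualify, so No match. [pile: 2, owner: Ben, suit: hearts]: pile = 2 — doesn't qualify, so No match. [pile: 8, owner: Eve, suit: diamonds]: pile = 8 — has this property, so Match. [pile: 2, owner: Cal, suit: hearts]: pile = 2 — doesn't qualify, so No match.

No match, No match, Match, No match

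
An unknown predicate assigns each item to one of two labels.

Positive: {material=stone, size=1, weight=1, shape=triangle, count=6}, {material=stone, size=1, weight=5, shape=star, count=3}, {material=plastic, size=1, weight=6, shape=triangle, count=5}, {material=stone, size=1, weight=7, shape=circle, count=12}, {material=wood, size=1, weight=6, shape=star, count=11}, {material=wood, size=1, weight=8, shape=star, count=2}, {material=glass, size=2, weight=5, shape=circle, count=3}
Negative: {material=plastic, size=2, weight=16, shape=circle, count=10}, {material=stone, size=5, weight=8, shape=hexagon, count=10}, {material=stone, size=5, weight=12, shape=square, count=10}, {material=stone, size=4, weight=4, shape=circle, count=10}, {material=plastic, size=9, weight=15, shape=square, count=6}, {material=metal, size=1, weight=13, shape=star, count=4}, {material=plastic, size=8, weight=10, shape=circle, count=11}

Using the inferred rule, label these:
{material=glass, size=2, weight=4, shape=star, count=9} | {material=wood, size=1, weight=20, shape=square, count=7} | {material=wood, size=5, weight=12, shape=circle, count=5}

Positive, Negative, Negative

The common property of the 'Positive' items is: size ≤ 2 AND weight ≤ 8. No 'Negative' item has it.
Positive: {material=glass, size=2, weight=4, shape=star, count=9}, since size = 2, weight = 4.
Negative: {material=wood, size=1, weight=20, shape=square, count=7}, since size = 1, weight = 20.
Negative: {material=wood, size=5, weight=12, shape=circle, count=5}, since size = 5, weight = 12.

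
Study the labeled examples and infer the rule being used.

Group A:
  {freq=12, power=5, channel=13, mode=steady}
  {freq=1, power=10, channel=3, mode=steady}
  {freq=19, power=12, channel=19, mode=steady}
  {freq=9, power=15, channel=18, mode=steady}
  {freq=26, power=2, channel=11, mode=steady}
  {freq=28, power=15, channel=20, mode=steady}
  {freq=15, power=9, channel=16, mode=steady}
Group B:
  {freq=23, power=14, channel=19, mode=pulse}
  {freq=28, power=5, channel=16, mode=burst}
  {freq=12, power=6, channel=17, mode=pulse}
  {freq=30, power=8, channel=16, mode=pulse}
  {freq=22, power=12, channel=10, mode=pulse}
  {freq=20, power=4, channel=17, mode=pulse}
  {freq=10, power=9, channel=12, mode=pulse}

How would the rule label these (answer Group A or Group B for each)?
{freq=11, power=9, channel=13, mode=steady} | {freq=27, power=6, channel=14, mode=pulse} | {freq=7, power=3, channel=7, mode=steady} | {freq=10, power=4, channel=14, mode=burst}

The pattern is that an item is 'Group A' exactly when: mode is steady.
{freq=11, power=9, channel=13, mode=steady}: mode is steady, qualifies → Group A. {freq=27, power=6, channel=14, mode=pulse}: mode is pulse, lacks this property → Group B. {freq=7, power=3, channel=7, mode=steady}: mode is steady, qualifies → Group A. {freq=10, power=4, channel=14, mode=burst}: mode is burst, lacks this property → Group B.

Group A, Group B, Group A, Group B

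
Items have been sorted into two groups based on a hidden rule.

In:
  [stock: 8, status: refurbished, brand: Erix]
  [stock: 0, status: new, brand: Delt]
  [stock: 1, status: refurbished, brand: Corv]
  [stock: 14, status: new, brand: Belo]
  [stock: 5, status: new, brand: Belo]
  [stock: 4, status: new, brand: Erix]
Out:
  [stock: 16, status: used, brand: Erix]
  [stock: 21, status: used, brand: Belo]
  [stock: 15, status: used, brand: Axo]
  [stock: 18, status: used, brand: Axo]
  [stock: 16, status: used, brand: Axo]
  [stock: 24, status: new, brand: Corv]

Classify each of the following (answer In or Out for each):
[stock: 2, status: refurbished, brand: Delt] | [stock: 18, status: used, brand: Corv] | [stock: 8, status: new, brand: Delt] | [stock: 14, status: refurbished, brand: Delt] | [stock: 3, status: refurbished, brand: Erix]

Rule: stock ≤ 14. This holds for each 'In' example and fails for each 'Out' one.

In, Out, In, In, In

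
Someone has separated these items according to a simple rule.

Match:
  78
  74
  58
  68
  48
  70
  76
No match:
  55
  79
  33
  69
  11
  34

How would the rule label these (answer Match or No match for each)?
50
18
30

Rule: even AND at least 48. This holds for each 'Match' example and fails for each 'No match' one.
50: 50 is even, 50 ≥ 48 — qualifies, so Match.
18: 18 is even, 18 < 48 — lacks this property, so No match.
30: 30 is even, 30 < 48 — lacks this property, so No match.

Match, No match, No match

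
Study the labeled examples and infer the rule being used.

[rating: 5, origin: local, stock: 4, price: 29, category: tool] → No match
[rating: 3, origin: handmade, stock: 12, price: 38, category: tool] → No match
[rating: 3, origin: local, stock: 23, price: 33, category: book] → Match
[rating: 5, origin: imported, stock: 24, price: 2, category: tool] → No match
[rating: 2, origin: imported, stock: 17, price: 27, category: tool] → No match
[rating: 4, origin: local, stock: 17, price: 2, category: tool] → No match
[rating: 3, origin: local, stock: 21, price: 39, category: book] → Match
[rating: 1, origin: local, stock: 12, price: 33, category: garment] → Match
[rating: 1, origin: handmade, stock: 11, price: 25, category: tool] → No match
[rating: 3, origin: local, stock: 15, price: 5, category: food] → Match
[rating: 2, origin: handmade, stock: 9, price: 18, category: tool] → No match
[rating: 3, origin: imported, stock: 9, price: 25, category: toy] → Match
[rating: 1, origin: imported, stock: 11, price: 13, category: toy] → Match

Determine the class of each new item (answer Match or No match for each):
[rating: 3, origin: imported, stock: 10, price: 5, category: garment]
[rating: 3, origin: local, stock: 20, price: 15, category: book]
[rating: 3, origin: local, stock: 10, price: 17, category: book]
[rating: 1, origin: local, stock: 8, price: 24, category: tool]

Every 'Match' example satisfies: category is not tool. None of the 'No match' examples do.
[rating: 3, origin: imported, stock: 10, price: 5, category: garment]: category is garment, has this property → Match.
[rating: 3, origin: local, stock: 20, price: 15, category: book]: category is book, has this property → Match.
[rating: 3, origin: local, stock: 10, price: 17, category: book]: category is book, has this property → Match.
[rating: 1, origin: local, stock: 8, price: 24, category: tool]: category is tool, does not pass → No match.

Match, Match, Match, No match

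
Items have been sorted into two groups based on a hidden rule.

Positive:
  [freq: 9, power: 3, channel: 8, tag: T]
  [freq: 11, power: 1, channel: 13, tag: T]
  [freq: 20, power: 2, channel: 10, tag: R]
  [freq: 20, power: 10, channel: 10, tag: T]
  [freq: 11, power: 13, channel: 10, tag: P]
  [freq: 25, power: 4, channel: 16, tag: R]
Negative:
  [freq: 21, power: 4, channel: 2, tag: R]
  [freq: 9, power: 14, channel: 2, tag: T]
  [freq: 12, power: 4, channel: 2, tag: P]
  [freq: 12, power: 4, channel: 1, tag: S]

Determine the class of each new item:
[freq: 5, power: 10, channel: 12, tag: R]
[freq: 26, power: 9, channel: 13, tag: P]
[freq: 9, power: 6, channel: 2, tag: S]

Positive, Positive, Negative

'Positive' ⟺ channel ≥ 8.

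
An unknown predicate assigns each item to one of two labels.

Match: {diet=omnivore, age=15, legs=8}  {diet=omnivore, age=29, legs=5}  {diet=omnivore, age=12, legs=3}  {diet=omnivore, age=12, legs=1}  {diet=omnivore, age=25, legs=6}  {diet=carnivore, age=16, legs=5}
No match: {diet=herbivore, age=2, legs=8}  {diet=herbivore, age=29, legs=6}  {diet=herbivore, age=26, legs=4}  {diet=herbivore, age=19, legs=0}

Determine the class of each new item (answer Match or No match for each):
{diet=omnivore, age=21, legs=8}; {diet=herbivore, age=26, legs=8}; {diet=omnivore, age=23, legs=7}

Comparing the two groups points to one rule — diet is not herbivore.
{diet=omnivore, age=21, legs=8}: diet is omnivore — checks out, so Match.
{diet=herbivore, age=26, legs=8}: diet is herbivore — fails the rule, so No match.
{diet=omnivore, age=23, legs=7}: diet is omnivore — checks out, so Match.

Match, No match, Match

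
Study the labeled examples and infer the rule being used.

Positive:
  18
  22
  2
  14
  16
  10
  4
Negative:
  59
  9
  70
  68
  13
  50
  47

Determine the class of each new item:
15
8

The simplest hypothesis consistent with all the labels is: even AND at most 22.

Negative, Positive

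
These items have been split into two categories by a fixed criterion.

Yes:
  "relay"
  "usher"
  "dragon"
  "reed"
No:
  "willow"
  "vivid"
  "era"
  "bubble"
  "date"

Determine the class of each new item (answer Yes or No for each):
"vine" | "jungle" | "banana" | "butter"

A rule that fits every label: length ≥ 4 AND contains 'r' — true of each 'Yes' example, false of each 'No' one.
"vine" — length 4, no 'r', hence No. "jungle" — length 6, no 'r', hence No. "banana" — length 6, no 'r', hence No. "butter" — length 6, has 'r', hence Yes.

No, No, No, Yes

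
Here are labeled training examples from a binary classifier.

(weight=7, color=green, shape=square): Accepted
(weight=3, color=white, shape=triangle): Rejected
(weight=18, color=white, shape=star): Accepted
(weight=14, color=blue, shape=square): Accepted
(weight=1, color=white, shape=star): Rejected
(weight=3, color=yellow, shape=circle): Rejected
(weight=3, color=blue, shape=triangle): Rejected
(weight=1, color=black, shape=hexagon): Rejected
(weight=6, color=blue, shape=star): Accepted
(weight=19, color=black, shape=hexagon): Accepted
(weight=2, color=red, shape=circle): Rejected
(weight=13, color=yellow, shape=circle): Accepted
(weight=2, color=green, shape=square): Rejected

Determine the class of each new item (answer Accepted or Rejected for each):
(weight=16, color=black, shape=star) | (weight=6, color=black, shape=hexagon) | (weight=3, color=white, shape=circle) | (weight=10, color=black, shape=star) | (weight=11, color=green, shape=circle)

One predicate separates the groups cleanly: weight ≥ 6.

Accepted, Accepted, Rejected, Accepted, Accepted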